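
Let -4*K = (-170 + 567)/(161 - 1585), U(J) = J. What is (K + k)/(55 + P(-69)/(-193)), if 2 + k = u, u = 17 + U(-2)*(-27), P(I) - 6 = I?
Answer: 75930253/60821888 ≈ 1.2484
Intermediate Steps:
K = 397/5696 (K = -(-170 + 567)/(4*(161 - 1585)) = -397/(4*(-1424)) = -397*(-1)/(4*1424) = -¼*(-397/1424) = 397/5696 ≈ 0.069698)
P(I) = 6 + I
u = 71 (u = 17 - 2*(-27) = 17 + 54 = 71)
k = 69 (k = -2 + 71 = 69)
(K + k)/(55 + P(-69)/(-193)) = (397/5696 + 69)/(55 + (6 - 69)/(-193)) = 393421/(5696*(55 - 63*(-1/193))) = 393421/(5696*(55 + 63/193)) = 393421/(5696*(10678/193)) = (393421/5696)*(193/10678) = 75930253/60821888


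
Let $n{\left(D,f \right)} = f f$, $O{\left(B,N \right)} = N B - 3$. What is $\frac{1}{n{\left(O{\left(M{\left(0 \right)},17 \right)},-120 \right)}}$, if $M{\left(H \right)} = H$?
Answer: $\frac{1}{14400} \approx 6.9444 \cdot 10^{-5}$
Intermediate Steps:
$O{\left(B,N \right)} = -3 + B N$ ($O{\left(B,N \right)} = B N - 3 = -3 + B N$)
$n{\left(D,f \right)} = f^{2}$
$\frac{1}{n{\left(O{\left(M{\left(0 \right)},17 \right)},-120 \right)}} = \frac{1}{\left(-120\right)^{2}} = \frac{1}{14400}$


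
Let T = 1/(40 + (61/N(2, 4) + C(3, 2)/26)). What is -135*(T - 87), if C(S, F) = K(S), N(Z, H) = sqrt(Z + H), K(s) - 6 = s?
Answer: 4797984051/408701 + 556686*sqrt(6)/408701 ≈ 11743.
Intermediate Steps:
K(s) = 6 + s
N(Z, H) = sqrt(H + Z)
C(S, F) = 6 + S
T = 1/(1049/26 + 61*sqrt(6)/6) (T = 1/(40 + (61/(sqrt(4 + 2)) + (6 + 3)/26)) = 1/(40 + (61/(sqrt(6)) + 9*(1/26))) = 1/(40 + (61*(sqrt(6)/6) + 9/26)) = 1/(40 + (61*sqrt(6)/6 + 9/26)) = 1/(40 + (9/26 + 61*sqrt(6)/6)) = 1/(1049/26 + 61*sqrt(6)/6) ≈ 0.015326)
-135*(T - 87) = -135*((81822/2043505 - 20618*sqrt(6)/2043505) - 87) = -135*(-177703113/2043505 - 20618*sqrt(6)/2043505) = 4797984051/408701 + 556686*sqrt(6)/408701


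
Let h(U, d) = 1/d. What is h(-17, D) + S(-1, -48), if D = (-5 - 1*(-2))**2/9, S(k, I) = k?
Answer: 0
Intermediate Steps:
D = 1 (D = (-5 + 2)**2*(1/9) = (-3)**2*(1/9) = 9*(1/9) = 1)
h(-17, D) + S(-1, -48) = 1/1 - 1 = 1 - 1 = 0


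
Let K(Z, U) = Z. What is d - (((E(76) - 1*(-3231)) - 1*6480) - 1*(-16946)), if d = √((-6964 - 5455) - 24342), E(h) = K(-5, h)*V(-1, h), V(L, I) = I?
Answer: -13317 + I*√36761 ≈ -13317.0 + 191.73*I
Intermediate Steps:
E(h) = -5*h
d = I*√36761 (d = √(-12419 - 24342) = √(-36761) = I*√36761 ≈ 191.73*I)
d - (((E(76) - 1*(-3231)) - 1*6480) - 1*(-16946)) = I*√36761 - (((-5*76 - 1*(-3231)) - 1*6480) - 1*(-16946)) = I*√36761 - (((-380 + 3231) - 6480) + 16946) = I*√36761 - ((2851 - 6480) + 16946) = I*√36761 - (-3629 + 16946) = I*√36761 - 1*13317 = I*√36761 - 13317 = -13317 + I*√36761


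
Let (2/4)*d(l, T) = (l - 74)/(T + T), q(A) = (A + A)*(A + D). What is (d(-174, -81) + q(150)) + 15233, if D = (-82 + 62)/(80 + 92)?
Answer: 209680703/3483 ≈ 60201.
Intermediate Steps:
D = -5/43 (D = -20/172 = -20*1/172 = -5/43 ≈ -0.11628)
q(A) = 2*A*(-5/43 + A) (q(A) = (A + A)*(A - 5/43) = (2*A)*(-5/43 + A) = 2*A*(-5/43 + A))
d(l, T) = (-74 + l)/T (d(l, T) = 2*((l - 74)/(T + T)) = 2*((-74 + l)/((2*T))) = 2*((-74 + l)*(1/(2*T))) = 2*((-74 + l)/(2*T)) = (-74 + l)/T)
(d(-174, -81) + q(150)) + 15233 = ((-74 - 174)/(-81) + (2/43)*150*(-5 + 43*150)) + 15233 = (-1/81*(-248) + (2/43)*150*(-5 + 6450)) + 15233 = (248/81 + (2/43)*150*6445) + 15233 = (248/81 + 1933500/43) + 15233 = 156624164/3483 + 15233 = 209680703/3483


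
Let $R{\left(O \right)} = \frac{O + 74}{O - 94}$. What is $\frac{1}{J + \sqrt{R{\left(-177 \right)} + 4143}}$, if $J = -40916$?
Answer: $- \frac{2772059}{113421285330} - \frac{\sqrt{76073494}}{226842570660} \approx -2.4479 \cdot 10^{-5}$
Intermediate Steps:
$R{\left(O \right)} = \frac{74 + O}{-94 + O}$
$\frac{1}{J + \sqrt{R{\left(-177 \right)} + 4143}} = \frac{1}{-40916 + \sqrt{\frac{74 - 177}{-94 - 177} + 4143}} = \frac{1}{-40916 + \sqrt{\frac{1}{-271} \left(-103\right) + 4143}} = \frac{1}{-40916 + \sqrt{\left(- \frac{1}{271}\right) \left(-103\right) + 4143}} = \frac{1}{-40916 + \sqrt{\frac{103}{271} + 4143}} = \frac{1}{-40916 + \sqrt{\frac{1122856}{271}}} = \frac{1}{-40916 + \frac{2 \sqrt{76073494}}{271}}$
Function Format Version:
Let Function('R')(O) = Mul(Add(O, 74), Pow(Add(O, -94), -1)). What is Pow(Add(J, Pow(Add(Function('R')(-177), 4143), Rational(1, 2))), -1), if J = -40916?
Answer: Add(Rational(-2772059, 113421285330), Mul(Rational(-1, 226842570660), Pow(76073494, Rational(1, 2)))) ≈ -2.4479e-5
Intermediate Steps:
Function('R')(O) = Mul(Pow(Add(-94, O), -1), Add(74, O)) (Function('R')(O) = Mul(Add(74, O), Pow(Add(-94, O), -1)) = Mul(Pow(Add(-94, O), -1), Add(74, O)))
Pow(Add(J, Pow(Add(Function('R')(-177), 4143), Rational(1, 2))), -1) = Pow(Add(-40916, Pow(Add(Mul(Pow(Add(-94, -177), -1), Add(74, -177)), 4143), Rational(1, 2))), -1) = Pow(Add(-40916, Pow(Add(Mul(Pow(-271, -1), -103), 4143), Rational(1, 2))), -1) = Pow(Add(-40916, Pow(Add(Mul(Rational(-1, 271), -103), 4143), Rational(1, 2))), -1) = Pow(Add(-40916, Pow(Add(Rational(103, 271), 4143), Rational(1, 2))), -1) = Pow(Add(-40916, Pow(Rational(1122856, 271), Rational(1, 2))), -1) = Pow(Add(-40916, Mul(Rational(2, 271), Pow(76073494, Rational(1, 2)))), -1)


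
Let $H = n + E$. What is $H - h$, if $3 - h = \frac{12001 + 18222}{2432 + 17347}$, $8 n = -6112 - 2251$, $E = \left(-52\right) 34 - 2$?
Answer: $- \frac{445715329}{158232} \approx -2816.8$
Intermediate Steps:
$E = -1770$ ($E = -1768 - 2 = -1770$)
$n = - \frac{8363}{8}$ ($n = \frac{-6112 - 2251}{8} = \frac{1}{8} \left(-8363\right) = - \frac{8363}{8} \approx -1045.4$)
$h = \frac{29114}{19779}$ ($h = 3 - \frac{12001 + 18222}{2432 + 17347} = 3 - \frac{30223}{19779} = \frac{29114}{19779} \approx 1.472$)
$H = - \frac{22523}{8}$ ($H = - \frac{8363}{8} - 1770 = - \frac{22523}{8} \approx -2815.4$)
$H - h = - \frac{22523}{8} - \frac{29114}{19779} = - \frac{445715329}{158232}$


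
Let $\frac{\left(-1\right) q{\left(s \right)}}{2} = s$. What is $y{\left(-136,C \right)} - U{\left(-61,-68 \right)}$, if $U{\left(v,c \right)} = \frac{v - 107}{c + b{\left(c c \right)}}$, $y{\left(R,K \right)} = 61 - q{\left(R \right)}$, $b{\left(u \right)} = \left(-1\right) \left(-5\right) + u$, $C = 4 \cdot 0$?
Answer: $- \frac{962203}{4561} \approx -210.96$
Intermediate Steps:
$C = 0$
$q{\left(s \right)} = - 2 s$
$b{\left(u \right)} = 5 + u$
$y{\left(R,K \right)} = 61 + 2 R$ ($y{\left(R,K \right)} = 61 - - 2 R = 61 + 2 R$)
$U{\left(v,c \right)} = \frac{-107 + v}{5 + c + c^{2}}$ ($U{\left(v,c \right)} = \frac{v - 107}{c + \left(5 + c c\right)} = \frac{-107 + v}{c + \left(5 + c^{2}\right)} = \frac{-107 + v}{5 + c + c^{2}}$)
$y{\left(-136,C \right)} - U{\left(-61,-68 \right)} = \left(61 + 2 \left(-136\right)\right) - \frac{-107 - 61}{5 - 68 + \left(-68\right)^{2}} = \left(61 - 272\right) - \frac{1}{5 - 68 + 4624} \left(-168\right) = -211 - \frac{1}{4561} \left(-168\right) = -211 - - \frac{168}{4561} = -211 + \frac{168}{4561} = - \frac{962203}{4561}$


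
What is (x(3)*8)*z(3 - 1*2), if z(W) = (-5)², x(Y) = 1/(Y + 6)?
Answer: 200/9 ≈ 22.222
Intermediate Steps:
x(Y) = 1/(6 + Y)
z(W) = 25
(x(3)*8)*z(3 - 1*2) = (8/(6 + 3))*25 = (8/9)*25 = 200/9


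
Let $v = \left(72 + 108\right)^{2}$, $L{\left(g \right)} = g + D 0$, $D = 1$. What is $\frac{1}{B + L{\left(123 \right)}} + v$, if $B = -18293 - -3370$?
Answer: $\frac{479519999}{14800} \approx 32400.0$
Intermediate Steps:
$L{\left(g \right)} = g$ ($L{\left(g \right)} = g + 1 \cdot 0 = g + 0 = g$)
$B = -14923$ ($B = -18293 + 3370 = -14923$)
$v = 32400$ ($v = 180^{2} = 32400$)
$\frac{1}{B + L{\left(123 \right)}} + v = \frac{1}{-14923 + 123} + 32400 = \frac{1}{-14800} + 32400 = - \frac{1}{14800} + 32400 = \frac{479519999}{14800}$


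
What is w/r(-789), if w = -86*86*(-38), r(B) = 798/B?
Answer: -1945148/7 ≈ -2.7788e+5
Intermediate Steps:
w = 281048 (w = -7396*(-38) = 281048)
w/r(-789) = 281048/((798/(-789))) = 281048/((798*(-1/789))) = 281048/(-266/263) = 281048*(-263/266) = -1945148/7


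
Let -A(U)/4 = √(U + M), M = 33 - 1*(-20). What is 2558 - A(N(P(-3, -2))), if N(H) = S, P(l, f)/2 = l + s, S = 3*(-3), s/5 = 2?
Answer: 2558 + 8*√11 ≈ 2584.5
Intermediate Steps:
s = 10 (s = 5*2 = 10)
S = -9
P(l, f) = 20 + 2*l (P(l, f) = 2*(l + 10) = 2*(10 + l) = 20 + 2*l)
M = 53 (M = 33 + 20 = 53)
N(H) = -9
A(U) = -4*√(53 + U) (A(U) = -4*√(U + 53) = -4*√(53 + U))
2558 - A(N(P(-3, -2))) = 2558 - (-4)*√(53 - 9) = 2558 - (-4)*√44 = 2558 - (-4)*2*√11 = 2558 - (-8)*√11 = 2558 + 8*√11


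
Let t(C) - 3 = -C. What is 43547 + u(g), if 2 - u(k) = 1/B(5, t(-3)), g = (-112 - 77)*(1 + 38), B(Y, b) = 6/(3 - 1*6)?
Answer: 87099/2 ≈ 43550.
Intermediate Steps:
t(C) = 3 - C
B(Y, b) = -2 (B(Y, b) = 6/(3 - 6) = 6/(-3) = 6*(-⅓) = -2)
g = -7371 (g = -189*39 = -7371)
u(k) = 5/2 (u(k) = 2 - 1/(-2) = 2 - 1*(-½) = 2 + ½ = 5/2)
43547 + u(g) = 43547 + 5/2 = 87099/2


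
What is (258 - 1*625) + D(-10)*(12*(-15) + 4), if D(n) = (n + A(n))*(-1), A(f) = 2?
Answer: -1775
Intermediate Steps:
D(n) = -2 - n (D(n) = (n + 2)*(-1) = (2 + n)*(-1) = -2 - n)
(258 - 1*625) + D(-10)*(12*(-15) + 4) = (258 - 1*625) + (-2 - 1*(-10))*(12*(-15) + 4) = (258 - 625) + (-2 + 10)*(-180 + 4) = -367 + 8*(-176) = -367 - 1408 = -1775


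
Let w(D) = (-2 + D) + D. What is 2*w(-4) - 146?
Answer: -166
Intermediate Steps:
w(D) = -2 + 2*D
2*w(-4) - 146 = 2*(-2 + 2*(-4)) - 146 = 2*(-2 - 8) - 146 = 2*(-10) - 146 = -20 - 146 = -166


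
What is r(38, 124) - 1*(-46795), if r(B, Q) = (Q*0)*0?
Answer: 46795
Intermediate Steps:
r(B, Q) = 0 (r(B, Q) = 0*0 = 0)
r(38, 124) - 1*(-46795) = 0 - 1*(-46795) = 0 + 46795 = 46795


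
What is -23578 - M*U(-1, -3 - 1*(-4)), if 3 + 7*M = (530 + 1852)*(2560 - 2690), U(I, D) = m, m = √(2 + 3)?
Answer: -23578 + 309663*√5/7 ≈ 75340.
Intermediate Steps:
m = √5 ≈ 2.2361
U(I, D) = √5
M = -309663/7 (M = -3/7 + ((530 + 1852)*(2560 - 2690))/7 = -3/7 + (2382*(-130))/7 = -3/7 + (⅐)*(-309660) = -3/7 - 309660/7 = -309663/7 ≈ -44238.)
-23578 - M*U(-1, -3 - 1*(-4)) = -23578 - (-309663)*√5/7 = -23578 + 309663*√5/7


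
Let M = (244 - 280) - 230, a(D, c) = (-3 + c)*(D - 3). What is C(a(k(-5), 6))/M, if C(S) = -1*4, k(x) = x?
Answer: 2/133 ≈ 0.015038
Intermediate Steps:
a(D, c) = (-3 + D)*(-3 + c) (a(D, c) = (-3 + c)*(-3 + D) = (-3 + D)*(-3 + c))
C(S) = -4
M = -266 (M = -36 - 230 = -266)
C(a(k(-5), 6))/M = -4/(-266) = -4*(-1/266) = 2/133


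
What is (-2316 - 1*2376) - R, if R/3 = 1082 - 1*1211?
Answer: -4305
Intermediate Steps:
R = -387 (R = 3*(1082 - 1*1211) = 3*(1082 - 1211) = 3*(-129) = -387)
(-2316 - 1*2376) - R = (-2316 - 1*2376) - 1*(-387) = (-2316 - 2376) + 387 = -4692 + 387 = -4305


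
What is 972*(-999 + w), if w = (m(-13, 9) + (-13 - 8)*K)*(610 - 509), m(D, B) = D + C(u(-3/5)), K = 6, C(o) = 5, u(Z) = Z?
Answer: -14126076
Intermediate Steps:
m(D, B) = 5 + D (m(D, B) = D + 5 = 5 + D)
w = -13534 (w = ((5 - 13) + (-13 - 8)*6)*(610 - 509) = (-8 - 21*6)*101 = (-8 - 126)*101 = -134*101 = -13534)
972*(-999 + w) = 972*(-999 - 13534) = 972*(-14533) = -14126076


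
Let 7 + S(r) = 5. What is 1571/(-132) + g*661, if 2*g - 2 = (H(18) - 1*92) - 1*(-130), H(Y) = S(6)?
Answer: 1656217/132 ≈ 12547.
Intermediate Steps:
S(r) = -2 (S(r) = -7 + 5 = -2)
H(Y) = -2
g = 19 (g = 1 + ((-2 - 1*92) - 1*(-130))/2 = 1 + ((-2 - 92) + 130)/2 = 1 + (-94 + 130)/2 = 1 + (½)*36 = 1 + 18 = 19)
1571/(-132) + g*661 = 1571/(-132) + 19*661 = 1571*(-1/132) + 12559 = -1571/132 + 12559 = 1656217/132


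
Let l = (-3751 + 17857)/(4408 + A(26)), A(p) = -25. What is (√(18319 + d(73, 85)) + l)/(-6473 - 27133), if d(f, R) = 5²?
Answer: -2351/24549183 - √4586/16803 ≈ -0.0041260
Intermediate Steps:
d(f, R) = 25
l = 4702/1461 (l = (-3751 + 17857)/(4408 - 25) = 14106/4383 = 14106*(1/4383) = 4702/1461 ≈ 3.2183)
(√(18319 + d(73, 85)) + l)/(-6473 - 27133) = (√(18319 + 25) + 4702/1461)/(-6473 - 27133) = (√18344 + 4702/1461)/(-33606) = (2*√4586 + 4702/1461)*(-1/33606) = (4702/1461 + 2*√4586)*(-1/33606) = -2351/24549183 - √4586/16803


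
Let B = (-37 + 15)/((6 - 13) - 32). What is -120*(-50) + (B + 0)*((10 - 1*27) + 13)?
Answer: 233912/39 ≈ 5997.7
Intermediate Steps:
B = 22/39 (B = -22/(-7 - 32) = -22/(-39) = -22*(-1/39) = 22/39 ≈ 0.56410)
-120*(-50) + (B + 0)*((10 - 1*27) + 13) = -120*(-50) + (22/39 + 0)*((10 - 1*27) + 13) = 6000 + 22*((10 - 27) + 13)/39 = 6000 + 22*(-17 + 13)/39 = 6000 + (22/39)*(-4) = 6000 - 88/39 = 233912/39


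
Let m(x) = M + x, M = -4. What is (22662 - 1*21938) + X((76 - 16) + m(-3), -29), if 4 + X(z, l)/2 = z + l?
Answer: 764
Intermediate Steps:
m(x) = -4 + x
X(z, l) = -8 + 2*l + 2*z (X(z, l) = -8 + 2*(z + l) = -8 + 2*(l + z) = -8 + (2*l + 2*z) = -8 + 2*l + 2*z)
(22662 - 1*21938) + X((76 - 16) + m(-3), -29) = (22662 - 1*21938) + (-8 + 2*(-29) + 2*((76 - 16) + (-4 - 3))) = (22662 - 21938) + (-8 - 58 + 2*(60 - 7)) = 724 + (-8 - 58 + 2*53) = 724 + (-8 - 58 + 106) = 724 + 40 = 764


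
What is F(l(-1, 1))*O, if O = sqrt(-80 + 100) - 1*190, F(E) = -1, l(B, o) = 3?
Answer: 190 - 2*sqrt(5) ≈ 185.53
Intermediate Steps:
O = -190 + 2*sqrt(5) (O = sqrt(20) - 190 = 2*sqrt(5) - 190 = -190 + 2*sqrt(5) ≈ -185.53)
F(l(-1, 1))*O = -(-190 + 2*sqrt(5)) = 190 - 2*sqrt(5)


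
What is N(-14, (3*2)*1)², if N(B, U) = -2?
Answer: 4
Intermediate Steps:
N(-14, (3*2)*1)² = (-2)² = 4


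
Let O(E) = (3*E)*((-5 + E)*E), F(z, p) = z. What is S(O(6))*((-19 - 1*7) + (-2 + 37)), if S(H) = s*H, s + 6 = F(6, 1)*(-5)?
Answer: -34992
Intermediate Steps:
O(E) = 3*E**2*(-5 + E) (O(E) = (3*E)*(E*(-5 + E)) = 3*E**2*(-5 + E))
s = -36 (s = -6 + 6*(-5) = -6 - 30 = -36)
S(H) = -36*H
S(O(6))*((-19 - 1*7) + (-2 + 37)) = (-108*6**2*(-5 + 6))*((-19 - 1*7) + (-2 + 37)) = (-108*36)*((-19 - 7) + 35) = (-36*108)*(-26 + 35) = -3888*9 = -34992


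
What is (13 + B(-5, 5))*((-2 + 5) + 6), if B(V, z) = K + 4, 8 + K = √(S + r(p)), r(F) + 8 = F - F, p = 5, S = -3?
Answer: 81 + 9*I*√11 ≈ 81.0 + 29.85*I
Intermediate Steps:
r(F) = -8 (r(F) = -8 + (F - F) = -8 + 0 = -8)
K = -8 + I*√11 (K = -8 + √(-3 - 8) = -8 + √(-11) = -8 + I*√11 ≈ -8.0 + 3.3166*I)
B(V, z) = -4 + I*√11 (B(V, z) = (-8 + I*√11) + 4 = -4 + I*√11)
(13 + B(-5, 5))*((-2 + 5) + 6) = (13 + (-4 + I*√11))*((-2 + 5) + 6) = (9 + I*√11)*(3 + 6) = (9 + I*√11)*9 = 81 + 9*I*√11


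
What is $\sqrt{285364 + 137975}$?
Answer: $\sqrt{423339} \approx 650.64$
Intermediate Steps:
$\sqrt{285364 + 137975} = \sqrt{423339}$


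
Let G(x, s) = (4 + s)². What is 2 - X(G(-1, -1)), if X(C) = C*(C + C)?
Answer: -160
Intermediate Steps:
X(C) = 2*C² (X(C) = C*(2*C) = 2*C²)
2 - X(G(-1, -1)) = 2 - 2*((4 - 1)²)² = 2 - 2*(3²)² = 2 - 2*9² = 2 - 2*81 = 2 - 1*162 = 2 - 162 = -160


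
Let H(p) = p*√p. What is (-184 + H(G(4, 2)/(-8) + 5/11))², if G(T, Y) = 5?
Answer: 23071912657/681472 + 345*I*√330/242 ≈ 33856.0 + 25.898*I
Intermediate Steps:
H(p) = p^(3/2)
(-184 + H(G(4, 2)/(-8) + 5/11))² = (-184 + (5/(-8) + 5/11)^(3/2))² = (-184 + (5*(-⅛) + 5*(1/11))^(3/2))² = (-184 + (-5/8 + 5/11)^(3/2))² = (-184 + (-15/88)^(3/2))² = (-184 - 15*I*√330/3872)²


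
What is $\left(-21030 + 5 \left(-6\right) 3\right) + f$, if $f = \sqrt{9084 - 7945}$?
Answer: $-21120 + \sqrt{1139} \approx -21086.0$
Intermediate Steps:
$f = \sqrt{1139} \approx 33.749$
$\left(-21030 + 5 \left(-6\right) 3\right) + f = \left(-21030 + 5 \left(-6\right) 3\right) + \sqrt{1139} = \left(-21030 - 90\right) + \sqrt{1139} = -21120 + \sqrt{1139}$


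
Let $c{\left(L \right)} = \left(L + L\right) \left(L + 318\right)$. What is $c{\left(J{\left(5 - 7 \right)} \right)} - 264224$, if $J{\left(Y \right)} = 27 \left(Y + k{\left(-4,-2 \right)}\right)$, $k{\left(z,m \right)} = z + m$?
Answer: $-308288$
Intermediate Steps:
$k{\left(z,m \right)} = m + z$
$J{\left(Y \right)} = -162 + 27 Y$ ($J{\left(Y \right)} = 27 \left(Y - 6\right) = 27 \left(-6 + Y\right) = -162 + 27 Y$)
$c{\left(L \right)} = 2 L \left(318 + L\right)$
$c{\left(J{\left(5 - 7 \right)} \right)} - 264224 = 2 \left(-162 + 27 \left(5 - 7\right)\right) \left(318 - \left(162 - 27 \left(5 - 7\right)\right)\right) - 264224 = 2 \left(-162 + 27 \left(-2\right)\right) \left(318 + \left(-162 + 27 \left(-2\right)\right)\right) - 264224 = 2 \left(-162 - 54\right) \left(318 - 216\right) - 264224 = 2 \left(-216\right) \left(318 - 216\right) - 264224 = 2 \left(-216\right) 102 - 264224 = -44064 - 264224 = -308288$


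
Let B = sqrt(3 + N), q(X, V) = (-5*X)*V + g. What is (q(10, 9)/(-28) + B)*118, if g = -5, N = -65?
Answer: 3835/2 + 118*I*sqrt(62) ≈ 1917.5 + 929.13*I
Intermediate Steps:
q(X, V) = -5 - 5*V*X (q(X, V) = (-5*X)*V - 5 = -5*V*X - 5 = -5 - 5*V*X)
B = I*sqrt(62) (B = sqrt(3 - 65) = sqrt(-62) = I*sqrt(62) ≈ 7.874*I)
(q(10, 9)/(-28) + B)*118 = ((-5 - 5*9*10)/(-28) + I*sqrt(62))*118 = ((-5 - 450)*(-1/28) + I*sqrt(62))*118 = (-455*(-1/28) + I*sqrt(62))*118 = (65/4 + I*sqrt(62))*118 = 3835/2 + 118*I*sqrt(62)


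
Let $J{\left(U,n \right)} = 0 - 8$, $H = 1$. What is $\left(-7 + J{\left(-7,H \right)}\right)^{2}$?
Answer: $225$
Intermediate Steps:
$J{\left(U,n \right)} = -8$ ($J{\left(U,n \right)} = 0 - 8 = -8$)
$\left(-7 + J{\left(-7,H \right)}\right)^{2} = \left(-7 - 8\right)^{2} = \left(-15\right)^{2} = 225$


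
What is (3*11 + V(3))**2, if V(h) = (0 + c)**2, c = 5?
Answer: 3364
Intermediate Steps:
V(h) = 25 (V(h) = (0 + 5)**2 = 5**2 = 25)
(3*11 + V(3))**2 = (3*11 + 25)**2 = (33 + 25)**2 = 58**2 = 3364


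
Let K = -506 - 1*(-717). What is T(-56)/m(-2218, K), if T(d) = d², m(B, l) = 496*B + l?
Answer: -448/157131 ≈ -0.0028511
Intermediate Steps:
K = 211 (K = -506 + 717 = 211)
m(B, l) = l + 496*B
T(-56)/m(-2218, K) = (-56)²/(211 + 496*(-2218)) = 3136/(211 - 1100128) = 3136/(-1099917) = 3136*(-1/1099917) = -448/157131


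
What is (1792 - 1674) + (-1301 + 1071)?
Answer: -112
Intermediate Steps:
(1792 - 1674) + (-1301 + 1071) = 118 - 230 = -112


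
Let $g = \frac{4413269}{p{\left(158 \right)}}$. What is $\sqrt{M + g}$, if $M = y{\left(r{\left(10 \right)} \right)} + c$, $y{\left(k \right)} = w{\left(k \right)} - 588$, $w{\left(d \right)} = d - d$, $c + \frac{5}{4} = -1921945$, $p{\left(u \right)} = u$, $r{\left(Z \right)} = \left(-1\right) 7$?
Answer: $\frac{i \sqrt{47296848515}}{158} \approx 1376.4 i$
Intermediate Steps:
$r{\left(Z \right)} = -7$
$g = \frac{4413269}{158} \approx 27932.0$
$c = - \frac{7687785}{4}$ ($c = - \frac{5}{4} - 1921945 = - \frac{7687785}{4} \approx -1.9219 \cdot 10^{6}$)
$w{\left(d \right)} = 0$
$y{\left(k \right)} = -588$ ($y{\left(k \right)} = 0 - 588 = -588$)
$M = - \frac{7690137}{4}$ ($M = -588 - \frac{7687785}{4} = - \frac{7690137}{4} \approx -1.9225 \cdot 10^{6}$)
$\sqrt{M + g} = \sqrt{- \frac{7690137}{4} + \frac{4413269}{158}} = \sqrt{- \frac{598694285}{316}} = \frac{i \sqrt{47296848515}}{158}$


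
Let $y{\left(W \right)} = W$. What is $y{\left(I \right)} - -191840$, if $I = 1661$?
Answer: $193501$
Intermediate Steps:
$y{\left(I \right)} - -191840 = 1661 - -191840 = 1661 + 191840 = 193501$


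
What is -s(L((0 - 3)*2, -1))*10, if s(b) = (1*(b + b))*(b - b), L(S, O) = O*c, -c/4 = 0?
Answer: 0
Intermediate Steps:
c = 0 (c = -4*0 = 0)
L(S, O) = 0 (L(S, O) = O*0 = 0)
s(b) = 0 (s(b) = (1*(2*b))*0 = (2*b)*0 = 0)
-s(L((0 - 3)*2, -1))*10 = -1*0*10 = 0*10 = 0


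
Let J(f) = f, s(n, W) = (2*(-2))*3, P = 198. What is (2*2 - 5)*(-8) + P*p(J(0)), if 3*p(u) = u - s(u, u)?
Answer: 800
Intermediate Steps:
s(n, W) = -12 (s(n, W) = -4*3 = -12)
p(u) = 4 + u/3 (p(u) = (u - 1*(-12))/3 = (u + 12)/3 = (12 + u)/3 = 4 + u/3)
(2*2 - 5)*(-8) + P*p(J(0)) = (2*2 - 5)*(-8) + 198*(4 + (⅓)*0) = (4 - 5)*(-8) + 198*(4 + 0) = -1*(-8) + 198*4 = 8 + 792 = 800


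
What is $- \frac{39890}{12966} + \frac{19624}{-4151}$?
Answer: $- \frac{210014087}{26910933} \approx -7.804$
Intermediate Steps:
$- \frac{39890}{12966} + \frac{19624}{-4151} = \left(-39890\right) \frac{1}{12966} + 19624 \left(- \frac{1}{4151}\right) = - \frac{19945}{6483} - \frac{19624}{4151} = - \frac{210014087}{26910933}$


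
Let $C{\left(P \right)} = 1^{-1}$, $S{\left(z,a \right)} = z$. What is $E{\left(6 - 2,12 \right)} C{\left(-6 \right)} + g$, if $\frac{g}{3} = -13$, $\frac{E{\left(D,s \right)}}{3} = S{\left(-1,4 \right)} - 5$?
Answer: $-57$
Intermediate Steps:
$E{\left(D,s \right)} = -18$ ($E{\left(D,s \right)} = 3 \left(-1 - 5\right) = 3 \left(-6\right) = -18$)
$g = -39$ ($g = 3 \left(-13\right) = -39$)
$C{\left(P \right)} = 1$
$E{\left(6 - 2,12 \right)} C{\left(-6 \right)} + g = \left(-18\right) 1 - 39 = -18 - 39 = -57$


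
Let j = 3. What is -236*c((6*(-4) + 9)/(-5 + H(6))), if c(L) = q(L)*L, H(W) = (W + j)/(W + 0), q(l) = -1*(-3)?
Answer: -21240/7 ≈ -3034.3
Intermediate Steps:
q(l) = 3
H(W) = (3 + W)/W (H(W) = (W + 3)/(W + 0) = (3 + W)/W)
c(L) = 3*L
-236*c((6*(-4) + 9)/(-5 + H(6))) = -708*(6*(-4) + 9)/(-5 + (3 + 6)/6) = -708*(-24 + 9)/(-5 + (⅙)*9) = -708*(-15/(-5 + 3/2)) = -708*(-15/(-7/2)) = -708*(-15*(-2/7)) = -708*30/7 = -236*90/7 = -21240/7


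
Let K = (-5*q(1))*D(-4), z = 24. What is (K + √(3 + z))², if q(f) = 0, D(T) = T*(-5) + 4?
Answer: 27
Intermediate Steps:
D(T) = 4 - 5*T (D(T) = -5*T + 4 = 4 - 5*T)
K = 0 (K = (-5*0)*(4 - 5*(-4)) = 0*(4 + 20) = 0*24 = 0)
(K + √(3 + z))² = (0 + √(3 + 24))² = (0 + √27)² = (0 + 3*√3)² = (3*√3)² = 27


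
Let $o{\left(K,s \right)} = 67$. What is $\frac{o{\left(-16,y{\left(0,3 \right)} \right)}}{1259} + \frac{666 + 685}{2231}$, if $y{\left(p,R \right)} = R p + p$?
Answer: $\frac{1850386}{2808829} \approx 0.65878$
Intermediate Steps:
$y{\left(p,R \right)} = p + R p$
$\frac{o{\left(-16,y{\left(0,3 \right)} \right)}}{1259} + \frac{666 + 685}{2231} = \frac{67}{1259} + \frac{666 + 685}{2231} = 67 \cdot \frac{1}{1259} + 1351 \cdot \frac{1}{2231} = \frac{67}{1259} + \frac{1351}{2231} = \frac{1850386}{2808829}$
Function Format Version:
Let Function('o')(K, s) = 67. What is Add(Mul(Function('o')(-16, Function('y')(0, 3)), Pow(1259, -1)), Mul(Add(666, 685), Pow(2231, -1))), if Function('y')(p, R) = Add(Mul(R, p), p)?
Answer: Rational(1850386, 2808829) ≈ 0.65878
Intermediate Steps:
Function('y')(p, R) = Add(p, Mul(R, p))
Add(Mul(Function('o')(-16, Function('y')(0, 3)), Pow(1259, -1)), Mul(Add(666, 685), Pow(2231, -1))) = Add(Mul(67, Pow(1259, -1)), Mul(Add(666, 685), Pow(2231, -1))) = Add(Mul(67, Rational(1, 1259)), Mul(1351, Rational(1, 2231))) = Add(Rational(67, 1259), Rational(1351, 2231)) = Rational(1850386, 2808829)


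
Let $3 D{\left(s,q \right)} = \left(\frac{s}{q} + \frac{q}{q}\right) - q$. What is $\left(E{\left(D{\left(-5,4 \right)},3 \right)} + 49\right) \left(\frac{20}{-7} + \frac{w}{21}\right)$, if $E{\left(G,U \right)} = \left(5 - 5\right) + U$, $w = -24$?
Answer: $-208$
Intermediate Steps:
$D{\left(s,q \right)} = \frac{1}{3} - \frac{q}{3} + \frac{s}{3 q}$ ($D{\left(s,q \right)} = \frac{\left(\frac{s}{q} + \frac{q}{q}\right) - q}{3} = \frac{\left(\frac{s}{q} + 1\right) - q}{3} = \frac{\left(1 + \frac{s}{q}\right) - q}{3} = \frac{1 - q + \frac{s}{q}}{3} = \frac{1}{3} - \frac{q}{3} + \frac{s}{3 q}$)
$E{\left(G,U \right)} = U$ ($E{\left(G,U \right)} = 0 + U = U$)
$\left(E{\left(D{\left(-5,4 \right)},3 \right)} + 49\right) \left(\frac{20}{-7} + \frac{w}{21}\right) = \left(3 + 49\right) \left(\frac{20}{-7} - \frac{24}{21}\right) = 52 \left(20 \left(- \frac{1}{7}\right) - \frac{8}{7}\right) = 52 \left(- \frac{20}{7} - \frac{8}{7}\right) = 52 \left(-4\right) = -208$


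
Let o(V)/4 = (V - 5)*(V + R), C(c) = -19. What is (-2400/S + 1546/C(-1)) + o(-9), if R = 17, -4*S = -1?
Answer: -192458/19 ≈ -10129.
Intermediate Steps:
S = ¼ (S = -¼*(-1) = ¼ ≈ 0.25000)
o(V) = 4*(-5 + V)*(17 + V) (o(V) = 4*((V - 5)*(V + 17)) = 4*((-5 + V)*(17 + V)) = 4*(-5 + V)*(17 + V))
(-2400/S + 1546/C(-1)) + o(-9) = (-2400/¼ + 1546/(-19)) + (-340 + 4*(-9)² + 48*(-9)) = (-2400*4 + 1546*(-1/19)) + (-340 + 4*81 - 432) = (-9600 - 1546/19) + (-340 + 324 - 432) = -183946/19 - 448 = -192458/19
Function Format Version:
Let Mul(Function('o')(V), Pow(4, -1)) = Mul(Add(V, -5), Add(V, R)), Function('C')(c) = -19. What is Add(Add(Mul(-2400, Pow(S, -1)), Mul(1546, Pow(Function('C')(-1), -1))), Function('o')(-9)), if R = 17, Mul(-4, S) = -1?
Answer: Rational(-192458, 19) ≈ -10129.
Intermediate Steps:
S = Rational(1, 4) (S = Mul(Rational(-1, 4), -1) = Rational(1, 4) ≈ 0.25000)
Function('o')(V) = Mul(4, Add(-5, V), Add(17, V)) (Function('o')(V) = Mul(4, Mul(Add(V, -5), Add(V, 17))) = Mul(4, Mul(Add(-5, V), Add(17, V))) = Mul(4, Add(-5, V), Add(17, V)))
Add(Add(Mul(-2400, Pow(S, -1)), Mul(1546, Pow(Function('C')(-1), -1))), Function('o')(-9)) = Add(Add(Mul(-2400, Pow(Rational(1, 4), -1)), Mul(1546, Pow(-19, -1))), Add(-340, Mul(4, Pow(-9, 2)), Mul(48, -9))) = Add(Add(Mul(-2400, 4), Mul(1546, Rational(-1, 19))), Add(-340, Mul(4, 81), -432)) = Add(Add(-9600, Rational(-1546, 19)), Add(-340, 324, -432)) = Add(Rational(-183946, 19), -448) = Rational(-192458, 19)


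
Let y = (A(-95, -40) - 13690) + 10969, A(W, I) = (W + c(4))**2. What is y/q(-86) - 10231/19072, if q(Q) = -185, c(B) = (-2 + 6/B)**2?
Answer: -24243579/705664 ≈ -34.356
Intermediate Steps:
A(W, I) = (1/4 + W)**2 (A(W, I) = (W + 4*(-3 + 4)**2/4**2)**2 = (W + 4*(1/16)*1**2)**2 = (W + 4*(1/16)*1)**2 = (W + 1/4)**2 = (1/4 + W)**2)
y = 100105/16 (y = ((1 + 4*(-95))**2/16 - 13690) + 10969 = ((1 - 380)**2/16 - 13690) + 10969 = ((1/16)*(-379)**2 - 13690) + 10969 = ((1/16)*143641 - 13690) + 10969 = (143641/16 - 13690) + 10969 = -75399/16 + 10969 = 100105/16 ≈ 6256.6)
y/q(-86) - 10231/19072 = (100105/16)/(-185) - 10231/19072 = (100105/16)*(-1/185) - 10231*1/19072 = -20021/592 - 10231/19072 = -24243579/705664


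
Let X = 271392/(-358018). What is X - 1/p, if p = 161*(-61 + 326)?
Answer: -251723863/332061695 ≈ -0.75806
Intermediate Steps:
p = 42665 (p = 161*265 = 42665)
X = -135696/179009 (X = 271392*(-1/358018) = -135696/179009 ≈ -0.75804)
X - 1/p = -135696/179009 - 1/42665 = -251723863/332061695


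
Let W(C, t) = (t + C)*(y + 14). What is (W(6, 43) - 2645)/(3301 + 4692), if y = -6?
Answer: -2253/7993 ≈ -0.28187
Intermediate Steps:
W(C, t) = 8*C + 8*t (W(C, t) = (t + C)*(-6 + 14) = (C + t)*8 = 8*C + 8*t)
(W(6, 43) - 2645)/(3301 + 4692) = ((8*6 + 8*43) - 2645)/(3301 + 4692) = ((48 + 344) - 2645)/7993 = (392 - 2645)*(1/7993) = -2253*1/7993 = -2253/7993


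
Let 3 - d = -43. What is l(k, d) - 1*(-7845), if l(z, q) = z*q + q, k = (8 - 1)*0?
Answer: 7891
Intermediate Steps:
d = 46 (d = 3 - 1*(-43) = 3 + 43 = 46)
k = 0 (k = 7*0 = 0)
l(z, q) = q + q*z (l(z, q) = q*z + q = q + q*z)
l(k, d) - 1*(-7845) = 46*(1 + 0) - 1*(-7845) = 46*1 + 7845 = 46 + 7845 = 7891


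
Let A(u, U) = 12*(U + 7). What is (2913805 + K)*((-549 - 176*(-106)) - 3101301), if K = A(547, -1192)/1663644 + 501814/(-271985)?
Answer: -338754572025476562861508/37707184445 ≈ -8.9838e+12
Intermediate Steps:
A(u, U) = 84 + 12*U (A(u, U) = 12*(7 + U) = 84 + 12*U)
K = -69892289743/37707184445 (K = (84 + 12*(-1192))/1663644 + 501814/(-271985) = (84 - 14304)*(1/1663644) + 501814*(-1/271985) = -14220*1/1663644 - 501814/271985 = -1185/138637 - 501814/271985 = -69892289743/37707184445 ≈ -1.8536)
(2913805 + K)*((-549 - 176*(-106)) - 3101301) = (2913805 - 69892289743/37707184445)*((-549 - 176*(-106)) - 3101301) = 109871312679473482*((-549 + 18656) - 3101301)/37707184445 = 109871312679473482*(18107 - 3101301)/37707184445 = (109871312679473482/37707184445)*(-3083194) = -338754572025476562861508/37707184445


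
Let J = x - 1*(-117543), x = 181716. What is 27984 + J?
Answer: 327243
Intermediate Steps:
J = 299259 (J = 181716 - 1*(-117543) = 181716 + 117543 = 299259)
27984 + J = 27984 + 299259 = 327243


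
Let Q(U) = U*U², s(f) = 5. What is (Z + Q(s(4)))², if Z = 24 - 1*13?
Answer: 18496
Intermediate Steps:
Q(U) = U³
Z = 11 (Z = 24 - 13 = 11)
(Z + Q(s(4)))² = (11 + 5³)² = (11 + 125)² = 136² = 18496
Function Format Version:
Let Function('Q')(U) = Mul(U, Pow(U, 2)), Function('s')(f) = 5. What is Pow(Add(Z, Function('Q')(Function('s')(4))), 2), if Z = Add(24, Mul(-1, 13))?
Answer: 18496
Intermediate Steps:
Function('Q')(U) = Pow(U, 3)
Z = 11 (Z = Add(24, -13) = 11)
Pow(Add(Z, Function('Q')(Function('s')(4))), 2) = Pow(Add(11, Pow(5, 3)), 2) = Pow(Add(11, 125), 2) = Pow(136, 2) = 18496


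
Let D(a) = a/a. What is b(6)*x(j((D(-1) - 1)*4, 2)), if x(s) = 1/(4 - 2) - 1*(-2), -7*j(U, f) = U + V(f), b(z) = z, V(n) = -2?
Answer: 15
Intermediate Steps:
D(a) = 1
j(U, f) = 2/7 - U/7 (j(U, f) = -(U - 2)/7 = -(-2 + U)/7 = 2/7 - U/7)
x(s) = 5/2 (x(s) = 1/2 + 2 = ½ + 2 = 5/2)
b(6)*x(j((D(-1) - 1)*4, 2)) = 6*(5/2) = 15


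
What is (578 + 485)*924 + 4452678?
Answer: 5434890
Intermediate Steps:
(578 + 485)*924 + 4452678 = 1063*924 + 4452678 = 982212 + 4452678 = 5434890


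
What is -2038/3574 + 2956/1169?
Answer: 4091161/2089003 ≈ 1.9584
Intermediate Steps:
-2038/3574 + 2956/1169 = -2038*1/3574 + 2956*(1/1169) = -1019/1787 + 2956/1169 = 4091161/2089003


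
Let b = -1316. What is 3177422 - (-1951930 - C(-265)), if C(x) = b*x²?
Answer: -87286748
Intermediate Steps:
C(x) = -1316*x²
3177422 - (-1951930 - C(-265)) = 3177422 - (-1951930 - (-1316)*(-265)²) = 3177422 - (-1951930 - (-1316)*70225) = 3177422 - (-1951930 - 1*(-92416100)) = 3177422 - (-1951930 + 92416100) = 3177422 - 1*90464170 = 3177422 - 90464170 = -87286748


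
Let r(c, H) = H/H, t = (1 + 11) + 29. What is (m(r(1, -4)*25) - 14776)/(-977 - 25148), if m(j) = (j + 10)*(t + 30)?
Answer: 12291/26125 ≈ 0.47047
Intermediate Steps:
t = 41 (t = 12 + 29 = 41)
r(c, H) = 1
m(j) = 710 + 71*j (m(j) = (j + 10)*(41 + 30) = (10 + j)*71 = 710 + 71*j)
(m(r(1, -4)*25) - 14776)/(-977 - 25148) = ((710 + 71*(1*25)) - 14776)/(-977 - 25148) = ((710 + 71*25) - 14776)/(-26125) = ((710 + 1775) - 14776)*(-1/26125) = (2485 - 14776)*(-1/26125) = -12291*(-1/26125) = 12291/26125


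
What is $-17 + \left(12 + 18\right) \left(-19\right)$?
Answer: $-587$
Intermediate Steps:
$-17 + \left(12 + 18\right) \left(-19\right) = -17 + 30 \left(-19\right) = -17 - 570 = -587$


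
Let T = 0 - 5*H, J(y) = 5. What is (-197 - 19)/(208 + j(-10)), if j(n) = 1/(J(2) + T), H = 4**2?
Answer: -16200/15599 ≈ -1.0385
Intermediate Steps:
H = 16
T = -80 (T = 0 - 5*16 = 0 - 80 = -80)
j(n) = -1/75 (j(n) = 1/(5 - 80) = 1/(-75) = -1/75)
(-197 - 19)/(208 + j(-10)) = (-197 - 19)/(208 - 1/75) = -216/15599/75 = -216*75/15599 = -16200/15599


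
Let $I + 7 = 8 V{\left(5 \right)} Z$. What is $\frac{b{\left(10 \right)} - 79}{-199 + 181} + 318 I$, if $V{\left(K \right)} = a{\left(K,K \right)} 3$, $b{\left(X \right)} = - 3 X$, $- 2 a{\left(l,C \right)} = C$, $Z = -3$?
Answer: $\frac{990361}{18} \approx 55020.0$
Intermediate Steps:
$a{\left(l,C \right)} = - \frac{C}{2}$
$V{\left(K \right)} = - \frac{3 K}{2}$ ($V{\left(K \right)} = - \frac{K}{2} \cdot 3 = - \frac{3 K}{2}$)
$I = 173$ ($I = -7 + 8 \left(\left(- \frac{3}{2}\right) 5\right) \left(-3\right) = -7 + 8 \left(- \frac{15}{2}\right) \left(-3\right) = -7 - -180 = -7 + 180 = 173$)
$\frac{b{\left(10 \right)} - 79}{-199 + 181} + 318 I = \frac{\left(-3\right) 10 - 79}{-199 + 181} + 318 \cdot 173 = \frac{-30 - 79}{-18} + 55014 = \left(-109\right) \left(- \frac{1}{18}\right) + 55014 = \frac{109}{18} + 55014 = \frac{990361}{18}$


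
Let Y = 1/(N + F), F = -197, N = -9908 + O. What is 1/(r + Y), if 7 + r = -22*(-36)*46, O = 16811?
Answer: 6706/244266051 ≈ 2.7454e-5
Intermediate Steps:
r = 36425 (r = -7 - 22*(-36)*46 = -7 + 792*46 = -7 + 36432 = 36425)
N = 6903 (N = -9908 + 16811 = 6903)
Y = 1/6706 (Y = 1/(6903 - 197) = 1/6706 ≈ 0.00014912)
1/(r + Y) = 1/(36425 + 1/6706) = 1/(244266051/6706) = 6706/244266051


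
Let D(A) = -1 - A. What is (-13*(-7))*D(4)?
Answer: -455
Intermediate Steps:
(-13*(-7))*D(4) = (-13*(-7))*(-1 - 1*4) = 91*(-1 - 4) = 91*(-5) = -455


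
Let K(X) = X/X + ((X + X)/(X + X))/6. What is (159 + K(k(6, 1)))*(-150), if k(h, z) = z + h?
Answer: -24025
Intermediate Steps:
k(h, z) = h + z
K(X) = 7/6 (K(X) = 1 + ((2*X)/((2*X)))*(⅙) = 1 + ((2*X)*(1/(2*X)))*(⅙) = 1 + 1*(⅙) = 1 + ⅙ = 7/6)
(159 + K(k(6, 1)))*(-150) = (159 + 7/6)*(-150) = (961/6)*(-150) = -24025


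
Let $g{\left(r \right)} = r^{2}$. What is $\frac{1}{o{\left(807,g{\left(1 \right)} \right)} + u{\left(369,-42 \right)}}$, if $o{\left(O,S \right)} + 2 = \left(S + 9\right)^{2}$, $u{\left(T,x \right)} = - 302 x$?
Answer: $\frac{1}{12782} \approx 7.8235 \cdot 10^{-5}$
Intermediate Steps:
$o{\left(O,S \right)} = -2 + \left(9 + S\right)^{2}$ ($o{\left(O,S \right)} = -2 + \left(S + 9\right)^{2} = -2 + \left(9 + S\right)^{2}$)
$\frac{1}{o{\left(807,g{\left(1 \right)} \right)} + u{\left(369,-42 \right)}} = \frac{1}{\left(-2 + \left(9 + 1^{2}\right)^{2}\right) - -12684} = \frac{1}{\left(-2 + \left(9 + 1\right)^{2}\right) + 12684} = \frac{1}{\left(-2 + 10^{2}\right) + 12684} = \frac{1}{\left(-2 + 100\right) + 12684} = \frac{1}{98 + 12684} = \frac{1}{12782}$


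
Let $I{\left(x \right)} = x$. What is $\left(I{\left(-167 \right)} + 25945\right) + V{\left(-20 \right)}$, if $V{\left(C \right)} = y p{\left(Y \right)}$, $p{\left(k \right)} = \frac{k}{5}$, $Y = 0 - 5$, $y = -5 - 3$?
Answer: $25786$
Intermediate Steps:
$y = -8$ ($y = -5 - 3 = -8$)
$Y = -5$
$p{\left(k \right)} = \frac{k}{5}$ ($p{\left(k \right)} = k \frac{1}{5} = \frac{k}{5}$)
$V{\left(C \right)} = 8$ ($V{\left(C \right)} = - 8 \cdot \frac{1}{5} \left(-5\right) = \left(-8\right) \left(-1\right) = 8$)
$\left(I{\left(-167 \right)} + 25945\right) + V{\left(-20 \right)} = \left(-167 + 25945\right) + 8 = 25778 + 8 = 25786$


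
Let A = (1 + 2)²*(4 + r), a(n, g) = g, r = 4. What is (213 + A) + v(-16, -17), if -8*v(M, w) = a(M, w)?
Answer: 2297/8 ≈ 287.13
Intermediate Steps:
v(M, w) = -w/8
A = 72 (A = (1 + 2)²*(4 + 4) = 3²*8 = 9*8 = 72)
(213 + A) + v(-16, -17) = (213 + 72) - ⅛*(-17) = 285 + 17/8 = 2297/8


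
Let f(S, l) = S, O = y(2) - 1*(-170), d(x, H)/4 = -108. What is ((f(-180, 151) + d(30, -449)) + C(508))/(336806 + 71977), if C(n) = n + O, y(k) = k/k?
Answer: 67/408783 ≈ 0.00016390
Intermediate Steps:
d(x, H) = -432 (d(x, H) = 4*(-108) = -432)
y(k) = 1
O = 171 (O = 1 - 1*(-170) = 1 + 170 = 171)
C(n) = 171 + n (C(n) = n + 171 = 171 + n)
((f(-180, 151) + d(30, -449)) + C(508))/(336806 + 71977) = ((-180 - 432) + (171 + 508))/(336806 + 71977) = (-612 + 679)/408783 = 67*(1/408783) = 67/408783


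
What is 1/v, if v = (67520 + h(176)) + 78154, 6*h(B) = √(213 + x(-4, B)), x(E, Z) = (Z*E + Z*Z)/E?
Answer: 5244264/763952921291 - 6*I*√7355/763952921291 ≈ 6.8646e-6 - 6.7356e-10*I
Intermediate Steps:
x(E, Z) = (Z² + E*Z)/E (x(E, Z) = (E*Z + Z²)/E = (Z² + E*Z)/E)
h(B) = √(213 - B*(-4 + B)/4)/6 (h(B) = √(213 + B*(-4 + B)/(-4))/6 = √(213 + B*(-¼)*(-4 + B))/6 = √(213 - B*(-4 + B)/4)/6)
v = 145674 + I*√7355/6 (v = (67520 + √(852 - 1*176*(-4 + 176))/12) + 78154 = (67520 + √(852 - 1*176*172)/12) + 78154 = (67520 + √(852 - 30272)/12) + 78154 = (67520 + √(-29420)/12) + 78154 = (67520 + (2*I*√7355)/12) + 78154 = (67520 + I*√7355/6) + 78154 = 145674 + I*√7355/6 ≈ 1.4567e+5 + 14.294*I)
1/v = 1/(145674 + I*√7355/6)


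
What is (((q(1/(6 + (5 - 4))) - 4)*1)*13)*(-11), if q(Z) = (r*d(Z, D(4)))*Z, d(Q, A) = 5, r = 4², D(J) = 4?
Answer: -7436/7 ≈ -1062.3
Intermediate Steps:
r = 16
q(Z) = 80*Z (q(Z) = (16*5)*Z = 80*Z)
(((q(1/(6 + (5 - 4))) - 4)*1)*13)*(-11) = (((80/(6 + (5 - 4)) - 4)*1)*13)*(-11) = (((80/(6 + 1) - 4)*1)*13)*(-11) = (((80/7 - 4)*1)*13)*(-11) = (((52/7)*1)*13)*(-11) = ((52/7)*13)*(-11) = (676/7)*(-11) = -7436/7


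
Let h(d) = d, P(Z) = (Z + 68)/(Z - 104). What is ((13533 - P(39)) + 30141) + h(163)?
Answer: 2849512/65 ≈ 43839.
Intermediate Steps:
P(Z) = (68 + Z)/(-104 + Z)
((13533 - P(39)) + 30141) + h(163) = ((13533 - (68 + 39)/(-104 + 39)) + 30141) + 163 = ((13533 - 107/(-65)) + 30141) + 163 = ((13533 - (-1)*107/65) + 30141) + 163 = ((13533 - 1*(-107/65)) + 30141) + 163 = ((13533 + 107/65) + 30141) + 163 = (879752/65 + 30141) + 163 = 2838917/65 + 163 = 2849512/65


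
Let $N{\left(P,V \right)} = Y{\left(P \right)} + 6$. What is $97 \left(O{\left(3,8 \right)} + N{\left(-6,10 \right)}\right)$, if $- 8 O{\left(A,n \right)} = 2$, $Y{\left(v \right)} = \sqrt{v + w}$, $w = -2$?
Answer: $\frac{2231}{4} + 194 i \sqrt{2} \approx 557.75 + 274.36 i$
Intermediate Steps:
$Y{\left(v \right)} = \sqrt{-2 + v}$ ($Y{\left(v \right)} = \sqrt{v - 2} = \sqrt{-2 + v}$)
$O{\left(A,n \right)} = - \frac{1}{4}$ ($O{\left(A,n \right)} = \left(- \frac{1}{8}\right) 2 = - \frac{1}{4}$)
$N{\left(P,V \right)} = 6 + \sqrt{-2 + P}$ ($N{\left(P,V \right)} = \sqrt{-2 + P} + 6 = 6 + \sqrt{-2 + P}$)
$97 \left(O{\left(3,8 \right)} + N{\left(-6,10 \right)}\right) = 97 \left(- \frac{1}{4} + \left(6 + \sqrt{-2 - 6}\right)\right) = 97 \left(- \frac{1}{4} + \left(6 + \sqrt{-8}\right)\right) = 97 \left(- \frac{1}{4} + \left(6 + 2 i \sqrt{2}\right)\right) = 97 \left(\frac{23}{4} + 2 i \sqrt{2}\right) = \frac{2231}{4} + 194 i \sqrt{2}$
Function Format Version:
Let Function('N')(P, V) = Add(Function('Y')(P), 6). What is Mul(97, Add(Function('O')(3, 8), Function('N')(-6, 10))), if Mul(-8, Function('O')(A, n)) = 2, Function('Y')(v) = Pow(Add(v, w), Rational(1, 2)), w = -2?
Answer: Add(Rational(2231, 4), Mul(194, I, Pow(2, Rational(1, 2)))) ≈ Add(557.75, Mul(274.36, I))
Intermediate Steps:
Function('Y')(v) = Pow(Add(-2, v), Rational(1, 2)) (Function('Y')(v) = Pow(Add(v, -2), Rational(1, 2)) = Pow(Add(-2, v), Rational(1, 2)))
Function('O')(A, n) = Rational(-1, 4) (Function('O')(A, n) = Mul(Rational(-1, 8), 2) = Rational(-1, 4))
Function('N')(P, V) = Add(6, Pow(Add(-2, P), Rational(1, 2))) (Function('N')(P, V) = Add(Pow(Add(-2, P), Rational(1, 2)), 6) = Add(6, Pow(Add(-2, P), Rational(1, 2))))
Mul(97, Add(Function('O')(3, 8), Function('N')(-6, 10))) = Mul(97, Add(Rational(-1, 4), Add(6, Pow(Add(-2, -6), Rational(1, 2))))) = Mul(97, Add(Rational(-1, 4), Add(6, Pow(-8, Rational(1, 2))))) = Mul(97, Add(Rational(-1, 4), Add(6, Mul(2, I, Pow(2, Rational(1, 2)))))) = Mul(97, Add(Rational(23, 4), Mul(2, I, Pow(2, Rational(1, 2))))) = Add(Rational(2231, 4), Mul(194, I, Pow(2, Rational(1, 2))))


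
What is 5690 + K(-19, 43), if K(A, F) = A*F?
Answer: 4873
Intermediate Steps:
5690 + K(-19, 43) = 5690 - 19*43 = 5690 - 817 = 4873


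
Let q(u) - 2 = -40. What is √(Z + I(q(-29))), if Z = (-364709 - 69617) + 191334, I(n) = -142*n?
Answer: 2*I*√59399 ≈ 487.44*I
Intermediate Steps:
q(u) = -38 (q(u) = 2 - 40 = -38)
Z = -242992 (Z = -434326 + 191334 = -242992)
√(Z + I(q(-29))) = √(-242992 - 142*(-38)) = √(-242992 + 5396) = √(-237596) = 2*I*√59399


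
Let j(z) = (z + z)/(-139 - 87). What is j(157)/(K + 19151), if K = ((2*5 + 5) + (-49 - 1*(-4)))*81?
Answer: -157/1889473 ≈ -8.3092e-5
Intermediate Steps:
j(z) = -z/113 (j(z) = (2*z)/(-226) = (2*z)*(-1/226) = -z/113)
K = -2430 (K = ((10 + 5) + (-49 + 4))*81 = (15 - 45)*81 = -30*81 = -2430)
j(157)/(K + 19151) = (-1/113*157)/(-2430 + 19151) = -157/113/16721 = -157/113*1/16721 = -157/1889473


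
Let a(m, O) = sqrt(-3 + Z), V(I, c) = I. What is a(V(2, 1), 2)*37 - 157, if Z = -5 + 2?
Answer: -157 + 37*I*sqrt(6) ≈ -157.0 + 90.631*I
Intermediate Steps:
Z = -3
a(m, O) = I*sqrt(6) (a(m, O) = sqrt(-3 - 3) = sqrt(-6) = I*sqrt(6))
a(V(2, 1), 2)*37 - 157 = (I*sqrt(6))*37 - 157 = 37*I*sqrt(6) - 157 = -157 + 37*I*sqrt(6)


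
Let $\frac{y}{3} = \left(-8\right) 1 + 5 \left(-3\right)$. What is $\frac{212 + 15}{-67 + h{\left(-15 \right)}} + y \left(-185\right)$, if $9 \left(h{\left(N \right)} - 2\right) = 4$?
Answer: $\frac{7414422}{581} \approx 12761.0$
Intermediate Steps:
$h{\left(N \right)} = \frac{22}{9}$ ($h{\left(N \right)} = 2 + \frac{1}{9} \cdot 4 = 2 + \frac{4}{9} = \frac{22}{9}$)
$y = -69$ ($y = 3 \left(\left(-8\right) 1 + 5 \left(-3\right)\right) = 3 \left(-8 - 15\right) = 3 \left(-23\right) = -69$)
$\frac{212 + 15}{-67 + h{\left(-15 \right)}} + y \left(-185\right) = \frac{212 + 15}{-67 + \frac{22}{9}} - -12765 = \frac{227}{- \frac{581}{9}} + 12765 = 227 \left(- \frac{9}{581}\right) + 12765 = - \frac{2043}{581} + 12765 = \frac{7414422}{581}$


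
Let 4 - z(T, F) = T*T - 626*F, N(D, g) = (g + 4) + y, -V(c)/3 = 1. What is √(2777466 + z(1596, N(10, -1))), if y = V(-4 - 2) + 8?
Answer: √235262 ≈ 485.04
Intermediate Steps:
V(c) = -3 (V(c) = -3*1 = -3)
y = 5 (y = -3 + 8 = 5)
N(D, g) = 9 + g (N(D, g) = (g + 4) + 5 = (4 + g) + 5 = 9 + g)
z(T, F) = 4 - T² + 626*F (z(T, F) = 4 - (T*T - 626*F) = 4 - (T² - 626*F) = 4 + (-T² + 626*F) = 4 - T² + 626*F)
√(2777466 + z(1596, N(10, -1))) = √(2777466 + (4 - 1*1596² + 626*(9 - 1))) = √(2777466 + (4 - 1*2547216 + 626*8)) = √(2777466 + (4 - 2547216 + 5008)) = √(2777466 - 2542204) = √235262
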